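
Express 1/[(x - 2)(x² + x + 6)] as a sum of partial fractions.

Cover-up at x = 2: P = 1/(2² + 1·2 + 6) = 1/12. Then Q = -P = -1/12, R = -P·(1 + 2) = -1/4
Result: (1/12)/(x - 2) - ((1/12)x + 1/4)/(x² + x + 6)


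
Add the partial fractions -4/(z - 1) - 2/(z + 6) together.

Common denominator (z - 1)(z + 6). Numerator: -4(z + 6) - 2(z - 1) = (-4z - 24) - (2z - 2) = -6z - 22
Result: (-6z - 22)/[(z - 1)(z + 6)]


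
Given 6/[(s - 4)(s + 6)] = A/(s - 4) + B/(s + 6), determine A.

Cover-up at s = 4: A = 6/(4 + 6) = 6/10 = 3/5


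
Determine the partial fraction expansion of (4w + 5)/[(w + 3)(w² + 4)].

At w=-3: A = (4·(-3) + 5)/((-3)² + 4) = -7/13. B = -A = 7/13, C = 4 - (-3)·A = 31/13
Result: (-7/13)/(w + 3) + ((7/13)w + 31/13)/(w² + 4)


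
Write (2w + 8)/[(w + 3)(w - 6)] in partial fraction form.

At w=-3: A = (2·(-3) + 8)/(-3 - 6) = -2/9. At w=6: B = (2·6 + 8)/(6 + 3) = 20/9
Result: (-2/9)/(w + 3) + (20/9)/(w - 6)


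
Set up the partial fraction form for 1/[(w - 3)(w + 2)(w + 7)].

Three distinct linear factors: P/(w - 3) + Q/(w + 2) + R/(w + 7)


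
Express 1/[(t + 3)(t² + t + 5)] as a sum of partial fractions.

Cover-up at t = -3: A = 1/((-3)² + 1·(-3) + 5) = 1/11. Then B = -A = -1/11, C = -A·(1 - 3) = 2/11
Result: (1/11)/(t + 3) - ((1/11)t - 2/11)/(t² + t + 5)


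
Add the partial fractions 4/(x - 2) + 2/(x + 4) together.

Common denominator (x - 2)(x + 4). Numerator: 4(x + 4) + 2(x - 2) = (4x + 16) + (2x - 4) = 6x + 12
Result: (6x + 12)/[(x - 2)(x + 4)]


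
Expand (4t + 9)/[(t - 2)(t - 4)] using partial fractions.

At t=2: A = (4·2 + 9)/(2 - 4) = -17/2. At t=4: B = (4·4 + 9)/(4 - 2) = 25/2
Result: (-17/2)/(t - 2) + (25/2)/(t - 4)


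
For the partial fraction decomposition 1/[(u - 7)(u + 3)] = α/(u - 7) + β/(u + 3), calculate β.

Cover-up at u = -3: β = 1/(-3 - 7) = -1/10


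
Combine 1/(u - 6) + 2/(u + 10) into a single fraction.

Common denominator (u - 6)(u + 10). Numerator: 1(u + 10) + 2(u - 6) = (u + 10) + (2u - 12) = 3u - 2
Result: (3u - 2)/[(u - 6)(u + 10)]


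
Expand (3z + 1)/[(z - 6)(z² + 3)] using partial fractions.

At z=6: P = (3·6 + 1)/(6² + 3) = 19/39. Q = -P = -19/39, R = 3 - 6·P = 1/13
Result: (19/39)/(z - 6) - ((19/39)z - 1/13)/(z² + 3)


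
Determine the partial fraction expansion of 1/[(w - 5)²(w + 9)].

Cover-up at w=-9: γ = 1/(-9 - 5)² = 1/196. Cover-up at w=5: β = 1/(5 + 9) = 1/14. Comparing w² coeff: α = -γ = -1/196
Result: (-1/196)/(w - 5) + (1/14)/(w - 5)² + (1/196)/(w + 9)


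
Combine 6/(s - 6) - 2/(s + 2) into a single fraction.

Common denominator (s - 6)(s + 2). Numerator: 6(s + 2) - 2(s - 6) = (6s + 12) - (2s - 12) = 4s + 24
Result: (4s + 24)/[(s - 6)(s + 2)]


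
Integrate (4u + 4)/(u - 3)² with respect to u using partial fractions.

Decompose: P = 4, Q = 4·3 + 4 = 16, so (4u + 4)/(u - 3)² = 4/(u - 3) + 16/(u - 3)². Integrate: ∫ P/(u - 3) du = 4 ln|(u - 3)|; ∫ Q/(u - 3)² du = -16/(u - 3). Sum: 4 ln|(u - 3)| - 16/(u - 3) + C


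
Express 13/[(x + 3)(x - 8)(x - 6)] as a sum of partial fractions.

Using cover-up method: P = 13/99, Q = 13/22, R = -13/18
Result: (13/99)/(x + 3) + (13/22)/(x - 8) - (13/18)/(x - 6)


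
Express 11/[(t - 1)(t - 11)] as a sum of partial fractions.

11/(t - 1)(t - 11) = α/(t - 1) + β/(t - 11). α = 11/(1 - 11) = -11/10, β = 11/(11 - 1) = 11/10
Result: (-11/10)/(t - 1) + (11/10)/(t - 11)


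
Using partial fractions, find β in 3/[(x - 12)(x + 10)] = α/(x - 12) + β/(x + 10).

Cover-up at x = -10: β = 3/(-10 - 12) = -3/22


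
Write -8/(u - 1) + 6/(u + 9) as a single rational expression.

Common denominator (u - 1)(u + 9). Numerator: -8(u + 9) + 6(u - 1) = (-8u - 72) + (6u - 6) = -2u - 78
Result: (-2u - 78)/[(u - 1)(u + 9)]


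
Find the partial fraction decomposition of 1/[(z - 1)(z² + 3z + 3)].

Cover-up at z = 1: P = 1/(1² + 3·1 + 3) = 1/7. Then Q = -P = -1/7, R = -P·(3 + 1) = -4/7
Result: (1/7)/(z - 1) - ((1/7)z + 4/7)/(z² + 3z + 3)


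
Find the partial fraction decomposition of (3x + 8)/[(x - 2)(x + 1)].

At x=2: A = (3·2 + 8)/(2 + 1) = 14/3. At x=-1: B = (3·(-1) + 8)/(-1 - 2) = -5/3
Result: (14/3)/(x - 2) - (5/3)/(x + 1)


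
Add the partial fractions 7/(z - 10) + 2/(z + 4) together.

Common denominator (z - 10)(z + 4). Numerator: 7(z + 4) + 2(z - 10) = (7z + 28) + (2z - 20) = 9z + 8
Result: (9z + 8)/[(z - 10)(z + 4)]


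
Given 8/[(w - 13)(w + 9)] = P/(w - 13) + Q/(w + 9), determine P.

Cover-up at w = 13: P = 8/(13 + 9) = 8/22 = 4/11


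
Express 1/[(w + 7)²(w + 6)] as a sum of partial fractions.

Cover-up at w=-6: γ = 1/(-6 + 7)² = 1. Cover-up at w=-7: β = 1/(-7 + 6) = -1. Comparing w² coeff: α = -γ = -1
Result: -1/(w + 7) - 1/(w + 7)² + 1/(w + 6)


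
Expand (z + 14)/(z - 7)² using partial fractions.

(z + 14) = A(z - 7) + B. At z = 7: B = 1·7 + 14 = 21. Coeff of z: A = 1
Result: 1/(z - 7) + 21/(z - 7)²


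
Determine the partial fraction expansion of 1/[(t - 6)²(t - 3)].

Cover-up at t=3: R = 1/(3 - 6)² = 1/9. Cover-up at t=6: Q = 1/(6 - 3) = 1/3. Comparing t² coeff: P = -R = -1/9
Result: (-1/9)/(t - 6) + (1/3)/(t - 6)² + (1/9)/(t - 3)


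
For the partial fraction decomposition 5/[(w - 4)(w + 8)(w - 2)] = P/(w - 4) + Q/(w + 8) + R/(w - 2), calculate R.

Cover-up at w = 2: R = 5/[(2 - 4)(2 + 8)] = 5/[(-2)(10)] = -5/20 = -1/4


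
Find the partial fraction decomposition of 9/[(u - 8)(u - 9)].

9/(u - 8)(u - 9) = P/(u - 8) + Q/(u - 9). P = 9/(8 - 9) = -9, Q = 9/(9 - 8) = 9
Result: -9/(u - 8) + 9/(u - 9)


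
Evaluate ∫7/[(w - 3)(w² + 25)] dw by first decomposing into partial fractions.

Cover-up at w=3: A = 7/(3²+25) = 7/34. Coeff matching: B = -7/34, C = -21/34. Decomposition: (7/34)/(w - 3) - ((7/34)w + 21/34)/(w² + 25). Integrate: linear → ln, quadratic → (1/2)ln + arctan: (7/34) ln|(w - 3)| - (7/68) ln(w² + 25) - (21/170) arctan(w/5) + C


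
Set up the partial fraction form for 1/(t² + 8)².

Repeated quadratic factor: (Pt + Q)/(t² + 8) + (Rt + S)/(t² + 8)²


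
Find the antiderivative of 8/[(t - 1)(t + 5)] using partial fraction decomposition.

Decompose: 8/[(t - 1)(t + 5)] = (4/3)/(t - 1) - (4/3)/(t + 5). Integrate each term: (4/3) ln|(t - 1)| - (4/3) ln|(t + 5)| + C


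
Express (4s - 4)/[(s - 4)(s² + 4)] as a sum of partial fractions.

At s=4: A = (4·4 - 4)/(4² + 4) = 3/5. B = -A = -3/5, C = 4 - 4·A = 8/5
Result: (3/5)/(s - 4) - ((3/5)s - 8/5)/(s² + 4)


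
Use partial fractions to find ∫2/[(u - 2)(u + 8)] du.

Decompose: 2/[(u - 2)(u + 8)] = (1/5)/(u - 2) - (1/5)/(u + 8). Integrate each term: (1/5) ln|(u - 2)| - (1/5) ln|(u + 8)| + C


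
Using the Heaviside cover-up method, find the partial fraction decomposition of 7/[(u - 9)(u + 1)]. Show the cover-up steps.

Cover (u - 9): set u=9, get P = 7/(9 + 1) = 7/10. Cover (u + 1): set u=-1, get Q = 7/(-1 - 9) = -7/10.
Result: (7/10)/(u - 9) - (7/10)/(u + 1)


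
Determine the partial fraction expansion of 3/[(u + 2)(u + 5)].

3/(u + 2)(u + 5) = α/(u + 2) + β/(u + 5). α = 3/(-2 + 5) = 1, β = 3/(-5 + 2) = -1
Result: 1/(u + 2) - 1/(u + 5)


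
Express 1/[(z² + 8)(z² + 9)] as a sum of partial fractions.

Coefficient matching gives A = C = 0, B = 1/(9-8) = 1, D = -B = -1
Result: 1/(z² + 8) - 1/(z² + 9)


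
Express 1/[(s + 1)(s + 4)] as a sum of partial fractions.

1/(s + 1)(s + 4) = α/(s + 1) + β/(s + 4). α = 1/(-1 + 4) = 1/3, β = 1/(-4 + 1) = -1/3
Result: (1/3)/(s + 1) - (1/3)/(s + 4)


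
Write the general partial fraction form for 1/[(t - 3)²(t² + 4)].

Repeated linear + quadratic: α/(t - 3) + β/(t - 3)² + (γt + δ)/(t² + 4)


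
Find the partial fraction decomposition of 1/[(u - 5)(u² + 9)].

Cover-up at u = 5: P = 1/(5² + 9) = 1/34. Then Q = -P = -1/34, R = -P·(0 + 5) = -5/34
Result: (1/34)/(u - 5) - ((1/34)u + 5/34)/(u² + 9)


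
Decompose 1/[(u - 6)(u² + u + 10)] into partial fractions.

Cover-up at u = 6: α = 1/(6² + 1·6 + 10) = 1/52. Then β = -α = -1/52, γ = -α·(1 + 6) = -7/52
Result: (1/52)/(u - 6) - ((1/52)u + 7/52)/(u² + u + 10)


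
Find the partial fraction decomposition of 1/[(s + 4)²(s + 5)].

Cover-up at s=-5: γ = 1/(-5 + 4)² = 1. Cover-up at s=-4: β = 1/(-4 + 5) = 1. Comparing s² coeff: α = -γ = -1
Result: -1/(s + 4) + 1/(s + 4)² + 1/(s + 5)


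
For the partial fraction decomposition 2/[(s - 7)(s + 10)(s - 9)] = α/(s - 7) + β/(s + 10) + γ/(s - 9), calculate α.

Cover-up at s = 7: α = 2/[(7 + 10)(7 - 9)] = 2/[(17)(-2)] = -2/34 = -1/17


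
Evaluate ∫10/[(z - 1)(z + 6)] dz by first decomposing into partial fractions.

Decompose: 10/[(z - 1)(z + 6)] = (10/7)/(z - 1) - (10/7)/(z + 6). Integrate each term: (10/7) ln|(z - 1)| - (10/7) ln|(z + 6)| + C


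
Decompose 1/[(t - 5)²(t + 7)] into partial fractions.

Cover-up at t=-7: γ = 1/(-7 - 5)² = 1/144. Cover-up at t=5: β = 1/(5 + 7) = 1/12. Comparing t² coeff: α = -γ = -1/144
Result: (-1/144)/(t - 5) + (1/12)/(t - 5)² + (1/144)/(t + 7)


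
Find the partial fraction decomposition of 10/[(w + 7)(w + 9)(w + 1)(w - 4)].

Using Heaviside cover-up: (5/66)/(w + 7) - (5/104)/(w + 9) - (1/24)/(w + 1) + (2/143)/(w - 4)


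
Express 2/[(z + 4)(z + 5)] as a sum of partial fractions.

2/(z + 4)(z + 5) = α/(z + 4) + β/(z + 5). α = 2/(-4 + 5) = 2, β = 2/(-5 + 4) = -2
Result: 2/(z + 4) - 2/(z + 5)


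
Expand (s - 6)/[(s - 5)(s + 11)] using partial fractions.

At s=5: A = (1·5 - 6)/(5 + 11) = -1/16. At s=-11: B = (1·(-11) - 6)/(-11 - 5) = 17/16
Result: (-1/16)/(s - 5) + (17/16)/(s + 11)


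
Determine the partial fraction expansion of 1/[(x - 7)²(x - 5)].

Cover-up at x=5: R = 1/(5 - 7)² = 1/4. Cover-up at x=7: Q = 1/(7 - 5) = 1/2. Comparing x² coeff: P = -R = -1/4
Result: (-1/4)/(x - 7) + (1/2)/(x - 7)² + (1/4)/(x - 5)


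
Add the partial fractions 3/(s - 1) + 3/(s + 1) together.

Common denominator (s - 1)(s + 1). Numerator: 3(s + 1) + 3(s - 1) = (3s + 3) + (3s - 3) = 6s
Result: (6s)/[(s - 1)(s + 1)]


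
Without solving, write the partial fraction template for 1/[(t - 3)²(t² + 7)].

Repeated linear + quadratic: A/(t - 3) + B/(t - 3)² + (Ct + D)/(t² + 7)


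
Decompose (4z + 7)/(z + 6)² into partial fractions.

(4z + 7) = A(z + 6) + B. At z = -6: B = 4·(-6) + 7 = -17. Coeff of z: A = 4
Result: 4/(z + 6) - 17/(z + 6)²


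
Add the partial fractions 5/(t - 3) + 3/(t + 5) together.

Common denominator (t - 3)(t + 5). Numerator: 5(t + 5) + 3(t - 3) = (5t + 25) + (3t - 9) = 8t + 16
Result: (8t + 16)/[(t - 3)(t + 5)]


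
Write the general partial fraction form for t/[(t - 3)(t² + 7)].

Linear + irreducible quadratic: A/(t - 3) + (Bt + C)/(t² + 7)


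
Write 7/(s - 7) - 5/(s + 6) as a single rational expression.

Common denominator (s - 7)(s + 6). Numerator: 7(s + 6) - 5(s - 7) = (7s + 42) - (5s - 35) = 2s + 77
Result: (2s + 77)/[(s - 7)(s + 6)]


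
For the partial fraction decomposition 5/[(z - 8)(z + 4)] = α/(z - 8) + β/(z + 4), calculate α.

Cover-up at z = 8: α = 5/(8 + 4) = 5/12


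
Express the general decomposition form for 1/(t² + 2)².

Repeated quadratic factor: (αt + β)/(t² + 2) + (γt + δ)/(t² + 2)²


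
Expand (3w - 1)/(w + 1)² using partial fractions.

(3w - 1) = P(w + 1) + Q. At w = -1: Q = 3·(-1) - 1 = -4. Coeff of w: P = 3
Result: 3/(w + 1) - 4/(w + 1)²


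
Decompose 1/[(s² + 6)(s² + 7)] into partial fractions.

Coefficient matching gives A = C = 0, B = 1/(7-6) = 1, D = -B = -1
Result: 1/(s² + 6) - 1/(s² + 7)


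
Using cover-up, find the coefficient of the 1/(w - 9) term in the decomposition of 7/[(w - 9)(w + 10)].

Cover (w - 9), set w=9: 7/((w + 10) at w=9) = 7/(19) = 7/19


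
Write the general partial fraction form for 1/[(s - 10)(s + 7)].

Distinct linear factors: P/(s - 10) + Q/(s + 7)


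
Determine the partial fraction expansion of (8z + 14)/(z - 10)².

(8z + 14) = α(z - 10) + β. At z = 10: β = 8·10 + 14 = 94. Coeff of z: α = 8
Result: 8/(z - 10) + 94/(z - 10)²


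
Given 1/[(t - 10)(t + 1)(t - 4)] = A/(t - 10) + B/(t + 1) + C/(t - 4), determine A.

Cover-up at t = 10: A = 1/[(10 + 1)(10 - 4)] = 1/[(11)(6)] = 1/66


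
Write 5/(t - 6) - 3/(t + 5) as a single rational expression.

Common denominator (t - 6)(t + 5). Numerator: 5(t + 5) - 3(t - 6) = (5t + 25) - (3t - 18) = 2t + 43
Result: (2t + 43)/[(t - 6)(t + 5)]


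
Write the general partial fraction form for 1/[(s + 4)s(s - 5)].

Three distinct linear factors: α/(s + 4) + β/s + γ/(s - 5)


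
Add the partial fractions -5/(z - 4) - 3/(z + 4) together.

Common denominator (z - 4)(z + 4). Numerator: -5(z + 4) - 3(z - 4) = (-5z - 20) - (3z - 12) = -8z - 8
Result: (-8z - 8)/[(z - 4)(z + 4)]


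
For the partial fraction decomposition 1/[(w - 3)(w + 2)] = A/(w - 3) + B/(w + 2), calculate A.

Cover-up at w = 3: A = 1/(3 + 2) = 1/5


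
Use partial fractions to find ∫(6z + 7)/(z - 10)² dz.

Decompose: A = 6, B = 6·10 + 7 = 67, so (6z + 7)/(z - 10)² = 6/(z - 10) + 67/(z - 10)². Integrate: ∫ A/(z - 10) dz = 6 ln|(z - 10)|; ∫ B/(z - 10)² dz = -67/(z - 10). Sum: 6 ln|(z - 10)| - 67/(z - 10) + C


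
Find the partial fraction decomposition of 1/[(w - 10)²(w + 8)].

Cover-up at w=-8: γ = 1/(-8 - 10)² = 1/324. Cover-up at w=10: β = 1/(10 + 8) = 1/18. Comparing w² coeff: α = -γ = -1/324
Result: (-1/324)/(w - 10) + (1/18)/(w - 10)² + (1/324)/(w + 8)


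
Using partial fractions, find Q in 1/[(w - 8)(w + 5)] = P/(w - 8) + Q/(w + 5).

Cover-up at w = -5: Q = 1/(-5 - 8) = -1/13


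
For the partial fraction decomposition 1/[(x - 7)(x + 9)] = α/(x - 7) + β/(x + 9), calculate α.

Cover-up at x = 7: α = 1/(7 + 9) = 1/16


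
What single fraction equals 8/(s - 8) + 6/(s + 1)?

Common denominator (s - 8)(s + 1). Numerator: 8(s + 1) + 6(s - 8) = (8s + 8) + (6s - 48) = 14s - 40
Result: (14s - 40)/[(s - 8)(s + 1)]


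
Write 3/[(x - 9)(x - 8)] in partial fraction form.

3/(x - 9)(x - 8) = P/(x - 9) + Q/(x - 8). P = 3/(9 - 8) = 3, Q = 3/(8 - 9) = -3
Result: 3/(x - 9) - 3/(x - 8)


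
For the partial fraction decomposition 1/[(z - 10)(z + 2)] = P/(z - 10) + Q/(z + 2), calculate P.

Cover-up at z = 10: P = 1/(10 + 2) = 1/12


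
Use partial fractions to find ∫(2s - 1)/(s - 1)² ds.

Decompose: A = 2, B = 2·1 - 1 = 1, so (2s - 1)/(s - 1)² = 2/(s - 1) + 1/(s - 1)². Integrate: ∫ A/(s - 1) ds = 2 ln|(s - 1)|; ∫ B/(s - 1)² ds = -1/(s - 1). Sum: 2 ln|(s - 1)| - 1/(s - 1) + C


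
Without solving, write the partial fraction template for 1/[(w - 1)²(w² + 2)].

Repeated linear + quadratic: α/(w - 1) + β/(w - 1)² + (γw + δ)/(w² + 2)


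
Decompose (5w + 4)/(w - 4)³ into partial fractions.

(5w + 4) = A(w - 4)² + B(w - 4) + C. At w = 4: C = 5·4 + 4 = 24. Coefficients: A = 0, B = 5
Result: 5/(w - 4)² + 24/(w - 4)³


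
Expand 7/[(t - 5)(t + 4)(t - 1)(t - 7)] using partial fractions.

Using Heaviside cover-up: (-7/72)/(t - 5) - (7/495)/(t + 4) + (7/120)/(t - 1) + (7/132)/(t - 7)


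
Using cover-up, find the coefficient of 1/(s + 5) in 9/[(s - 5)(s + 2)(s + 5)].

Cover (s + 5), set s=-5: 9/[(-5 - 5)(-5 + 2)] = 3/10


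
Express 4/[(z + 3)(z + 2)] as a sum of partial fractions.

4/(z + 3)(z + 2) = A/(z + 3) + B/(z + 2). A = 4/(-3 + 2) = -4, B = 4/(-2 + 3) = 4
Result: -4/(z + 3) + 4/(z + 2)


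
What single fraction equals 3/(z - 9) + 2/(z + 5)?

Common denominator (z - 9)(z + 5). Numerator: 3(z + 5) + 2(z - 9) = (3z + 15) + (2z - 18) = 5z - 3
Result: (5z - 3)/[(z - 9)(z + 5)]


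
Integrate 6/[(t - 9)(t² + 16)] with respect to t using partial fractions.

Cover-up at t=9: α = 6/(9²+16) = 6/97. Coeff matching: β = -6/97, γ = -54/97. Decomposition: (6/97)/(t - 9) - ((6/97)t + 54/97)/(t² + 16). Integrate: linear → ln, quadratic → (1/2)ln + arctan: (6/97) ln|(t - 9)| - (3/97) ln(t² + 16) - (27/194) arctan(t/4) + C


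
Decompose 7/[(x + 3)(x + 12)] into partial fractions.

7/(x + 3)(x + 12) = A/(x + 3) + B/(x + 12). A = 7/(-3 + 12) = 7/9, B = 7/(-12 + 3) = -7/9
Result: (7/9)/(x + 3) - (7/9)/(x + 12)


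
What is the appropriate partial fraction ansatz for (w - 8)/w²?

Repeated linear factor: P/w + Q/w²


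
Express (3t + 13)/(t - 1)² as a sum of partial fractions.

(3t + 13) = A(t - 1) + B. At t = 1: B = 3·1 + 13 = 16. Coeff of t: A = 3
Result: 3/(t - 1) + 16/(t - 1)²


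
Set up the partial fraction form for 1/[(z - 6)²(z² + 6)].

Repeated linear + quadratic: P/(z - 6) + Q/(z - 6)² + (Rz + S)/(z² + 6)


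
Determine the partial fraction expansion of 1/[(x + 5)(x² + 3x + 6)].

Cover-up at x = -5: A = 1/((-5)² + 3·(-5) + 6) = 1/16. Then B = -A = -1/16, C = -A·(3 - 5) = 1/8
Result: (1/16)/(x + 5) - ((1/16)x - 1/8)/(x² + 3x + 6)


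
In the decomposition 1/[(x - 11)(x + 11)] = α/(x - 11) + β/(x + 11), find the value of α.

Cover-up at x = 11: α = 1/(11 + 11) = 1/22


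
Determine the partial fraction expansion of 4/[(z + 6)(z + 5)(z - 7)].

Using cover-up method: A = 4/13, B = -1/3, C = 1/39
Result: (4/13)/(z + 6) - (1/3)/(z + 5) + (1/39)/(z - 7)


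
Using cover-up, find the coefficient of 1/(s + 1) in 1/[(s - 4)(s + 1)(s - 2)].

Cover (s + 1), set s=-1: 1/[(-1 - 4)(-1 - 2)] = 1/15


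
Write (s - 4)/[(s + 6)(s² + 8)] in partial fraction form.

At s=-6: P = (1·(-6) - 4)/((-6)² + 8) = -5/22. Q = -P = 5/22, R = 1 - (-6)·P = -4/11
Result: (-5/22)/(s + 6) + ((5/22)s - 4/11)/(s² + 8)


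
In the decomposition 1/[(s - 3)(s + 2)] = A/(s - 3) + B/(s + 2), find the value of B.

Cover-up at s = -2: B = 1/(-2 - 3) = -1/5


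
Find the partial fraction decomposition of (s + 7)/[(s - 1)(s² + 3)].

At s=1: α = (1·1 + 7)/(1² + 3) = 2. β = -α = -2, γ = 1 - 1·α = -1
Result: 2/(s - 1) - (2s + 1)/(s² + 3)


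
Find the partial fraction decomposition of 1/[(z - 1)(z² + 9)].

Cover-up at z = 1: P = 1/(1² + 9) = 1/10. Then Q = -P = -1/10, R = -P·(0 + 1) = -1/10
Result: (1/10)/(z - 1) - ((1/10)z + 1/10)/(z² + 9)


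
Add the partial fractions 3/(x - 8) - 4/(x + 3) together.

Common denominator (x - 8)(x + 3). Numerator: 3(x + 3) - 4(x - 8) = (3x + 9) - (4x - 32) = -x + 41
Result: (-x + 41)/[(x - 8)(x + 3)]


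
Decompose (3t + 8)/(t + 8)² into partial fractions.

(3t + 8) = P(t + 8) + Q. At t = -8: Q = 3·(-8) + 8 = -16. Coeff of t: P = 3
Result: 3/(t + 8) - 16/(t + 8)²


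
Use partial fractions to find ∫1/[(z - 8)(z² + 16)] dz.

Cover-up at z=8: A = 1/(8²+16) = 1/80. Coeff matching: B = -1/80, C = -1/10. Decomposition: (1/80)/(z - 8) - ((1/80)z + 1/10)/(z² + 16). Integrate: linear → ln, quadratic → (1/2)ln + arctan: (1/80) ln|(z - 8)| - (1/160) ln(z² + 16) - (1/40) arctan(z/4) + C


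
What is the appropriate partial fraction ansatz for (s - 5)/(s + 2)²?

Repeated linear factor: A/(s + 2) + B/(s + 2)²


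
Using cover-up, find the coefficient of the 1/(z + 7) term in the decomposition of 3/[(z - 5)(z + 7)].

Cover (z + 7), set z=-7: 3/((z - 5) at z=-7) = 3/(-12) = -1/4


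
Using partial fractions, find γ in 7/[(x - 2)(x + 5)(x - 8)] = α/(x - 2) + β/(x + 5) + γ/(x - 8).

Cover-up at x = 8: γ = 7/[(8 - 2)(8 + 5)] = 7/[(6)(13)] = 7/78


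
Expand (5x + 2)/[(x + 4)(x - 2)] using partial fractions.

At x=-4: A = (5·(-4) + 2)/(-4 - 2) = 3. At x=2: B = (5·2 + 2)/(2 + 4) = 2
Result: 3/(x + 4) + 2/(x - 2)


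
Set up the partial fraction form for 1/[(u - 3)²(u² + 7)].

Repeated linear + quadratic: α/(u - 3) + β/(u - 3)² + (γu + δ)/(u² + 7)


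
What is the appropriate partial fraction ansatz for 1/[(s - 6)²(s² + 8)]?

Repeated linear + quadratic: P/(s - 6) + Q/(s - 6)² + (Rs + S)/(s² + 8)


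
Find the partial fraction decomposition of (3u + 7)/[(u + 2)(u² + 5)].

At u=-2: P = (3·(-2) + 7)/((-2)² + 5) = 1/9. Q = -P = -1/9, R = 3 - (-2)·P = 29/9
Result: (1/9)/(u + 2) - ((1/9)u - 29/9)/(u² + 5)


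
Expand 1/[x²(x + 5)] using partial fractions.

Cover-up at x=-5: R = 1/(-5 - 0)² = 1/25. Cover-up at x=0: Q = 1/(0 + 5) = 1/5. Comparing x² coeff: P = -R = -1/25
Result: (-1/25)/x + (1/5)/x² + (1/25)/(x + 5)


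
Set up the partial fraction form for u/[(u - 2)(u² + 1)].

Linear + irreducible quadratic: P/(u - 2) + (Qu + R)/(u² + 1)


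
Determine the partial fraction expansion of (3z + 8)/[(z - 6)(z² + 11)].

At z=6: A = (3·6 + 8)/(6² + 11) = 26/47. B = -A = -26/47, C = 3 - 6·A = -15/47
Result: (26/47)/(z - 6) - ((26/47)z + 15/47)/(z² + 11)


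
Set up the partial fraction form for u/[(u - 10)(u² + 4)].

Linear + irreducible quadratic: A/(u - 10) + (Bu + C)/(u² + 4)


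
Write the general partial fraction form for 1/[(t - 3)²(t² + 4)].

Repeated linear + quadratic: A/(t - 3) + B/(t - 3)² + (Ct + D)/(t² + 4)


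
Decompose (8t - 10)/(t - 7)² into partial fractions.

(8t - 10) = α(t - 7) + β. At t = 7: β = 8·7 - 10 = 46. Coeff of t: α = 8
Result: 8/(t - 7) + 46/(t - 7)²


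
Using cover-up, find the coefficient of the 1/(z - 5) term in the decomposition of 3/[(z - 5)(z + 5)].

Cover (z - 5), set z=5: 3/((z + 5) at z=5) = 3/(10) = 3/10


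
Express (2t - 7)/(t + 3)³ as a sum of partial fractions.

(2t - 7) = P(t + 3)² + Q(t + 3) + R. At t = -3: R = 2·(-3) - 7 = -13. Coefficients: P = 0, Q = 2
Result: 2/(t + 3)² - 13/(t + 3)³


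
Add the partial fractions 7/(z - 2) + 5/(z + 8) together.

Common denominator (z - 2)(z + 8). Numerator: 7(z + 8) + 5(z - 2) = (7z + 56) + (5z - 10) = 12z + 46
Result: (12z + 46)/[(z - 2)(z + 8)]


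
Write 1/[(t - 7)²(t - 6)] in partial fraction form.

Cover-up at t=6: R = 1/(6 - 7)² = 1. Cover-up at t=7: Q = 1/(7 - 6) = 1. Comparing t² coeff: P = -R = -1
Result: -1/(t - 7) + 1/(t - 7)² + 1/(t - 6)


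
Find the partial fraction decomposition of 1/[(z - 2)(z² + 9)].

Cover-up at z = 2: A = 1/(2² + 9) = 1/13. Then B = -A = -1/13, C = -A·(0 + 2) = -2/13
Result: (1/13)/(z - 2) - ((1/13)z + 2/13)/(z² + 9)


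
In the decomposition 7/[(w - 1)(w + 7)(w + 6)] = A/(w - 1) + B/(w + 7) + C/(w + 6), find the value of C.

Cover-up at w = -6: C = 7/[(-6 - 1)(-6 + 7)] = 7/[(-7)(1)] = -7/7 = -1


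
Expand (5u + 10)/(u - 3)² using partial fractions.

(5u + 10) = α(u - 3) + β. At u = 3: β = 5·3 + 10 = 25. Coeff of u: α = 5
Result: 5/(u - 3) + 25/(u - 3)²


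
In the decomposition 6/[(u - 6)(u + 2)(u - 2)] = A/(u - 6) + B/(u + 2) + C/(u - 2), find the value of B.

Cover-up at u = -2: B = 6/[(-2 - 6)(-2 - 2)] = 6/[(-8)(-4)] = 6/32 = 3/16


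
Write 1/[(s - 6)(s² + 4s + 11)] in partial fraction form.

Cover-up at s = 6: A = 1/(6² + 4·6 + 11) = 1/71. Then B = -A = -1/71, C = -A·(4 + 6) = -10/71
Result: (1/71)/(s - 6) - ((1/71)s + 10/71)/(s² + 4s + 11)


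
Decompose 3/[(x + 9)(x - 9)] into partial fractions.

3/(x + 9)(x - 9) = A/(x + 9) + B/(x - 9). A = 3/(-9 - 9) = -1/6, B = 3/(9 + 9) = 1/6
Result: (-1/6)/(x + 9) + (1/6)/(x - 9)


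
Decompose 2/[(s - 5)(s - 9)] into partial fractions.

2/(s - 5)(s - 9) = A/(s - 5) + B/(s - 9). A = 2/(5 - 9) = -1/2, B = 2/(9 - 5) = 1/2
Result: (-1/2)/(s - 5) + (1/2)/(s - 9)


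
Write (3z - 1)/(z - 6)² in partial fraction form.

(3z - 1) = P(z - 6) + Q. At z = 6: Q = 3·6 - 1 = 17. Coeff of z: P = 3
Result: 3/(z - 6) + 17/(z - 6)²


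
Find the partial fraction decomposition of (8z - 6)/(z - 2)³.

(8z - 6) = P(z - 2)² + Q(z - 2) + R. At z = 2: R = 8·2 - 6 = 10. Coefficients: P = 0, Q = 8
Result: 8/(z - 2)² + 10/(z - 2)³


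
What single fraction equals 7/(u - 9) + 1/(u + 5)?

Common denominator (u - 9)(u + 5). Numerator: 7(u + 5) + 1(u - 9) = (7u + 35) + (u - 9) = 8u + 26
Result: (8u + 26)/[(u - 9)(u + 5)]


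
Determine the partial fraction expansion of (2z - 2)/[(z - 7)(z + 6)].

At z=7: α = (2·7 - 2)/(7 + 6) = 12/13. At z=-6: β = (2·(-6) - 2)/(-6 - 7) = 14/13
Result: (12/13)/(z - 7) + (14/13)/(z + 6)


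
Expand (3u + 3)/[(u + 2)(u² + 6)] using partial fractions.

At u=-2: P = (3·(-2) + 3)/((-2)² + 6) = -3/10. Q = -P = 3/10, R = 3 - (-2)·P = 12/5
Result: (-3/10)/(u + 2) + ((3/10)u + 12/5)/(u² + 6)


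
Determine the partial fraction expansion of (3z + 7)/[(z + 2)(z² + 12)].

At z=-2: A = (3·(-2) + 7)/((-2)² + 12) = 1/16. B = -A = -1/16, C = 3 - (-2)·A = 25/8
Result: (1/16)/(z + 2) - ((1/16)z - 25/8)/(z² + 12)


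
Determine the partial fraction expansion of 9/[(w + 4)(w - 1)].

9/(w + 4)(w - 1) = A/(w + 4) + B/(w - 1). A = 9/(-4 - 1) = -9/5, B = 9/(1 + 4) = 9/5
Result: (-9/5)/(w + 4) + (9/5)/(w - 1)


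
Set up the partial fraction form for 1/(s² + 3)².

Repeated quadratic factor: (Ps + Q)/(s² + 3) + (Rs + S)/(s² + 3)²


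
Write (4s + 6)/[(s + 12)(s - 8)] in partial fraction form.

At s=-12: A = (4·(-12) + 6)/(-12 - 8) = 21/10. At s=8: B = (4·8 + 6)/(8 + 12) = 19/10
Result: (21/10)/(s + 12) + (19/10)/(s - 8)


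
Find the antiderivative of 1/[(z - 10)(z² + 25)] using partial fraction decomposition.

Cover-up at z=10: A = 1/(10²+25) = 1/125. Coeff matching: B = -1/125, C = -2/25. Decomposition: (1/125)/(z - 10) - ((1/125)z + 2/25)/(z² + 25). Integrate: linear → ln, quadratic → (1/2)ln + arctan: (1/125) ln|(z - 10)| - (1/250) ln(z² + 25) - (2/125) arctan(z/5) + C


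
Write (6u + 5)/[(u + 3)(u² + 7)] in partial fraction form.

At u=-3: α = (6·(-3) + 5)/((-3)² + 7) = -13/16. β = -α = 13/16, γ = 6 - (-3)·α = 57/16
Result: (-13/16)/(u + 3) + ((13/16)u + 57/16)/(u² + 7)


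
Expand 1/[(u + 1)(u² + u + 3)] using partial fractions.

Cover-up at u = -1: α = 1/((-1)² + 1·(-1) + 3) = 1/3. Then β = -α = -1/3, γ = -α·(1 - 1) = 0
Result: (1/3)/(u + 1) - ((1/3)u)/(u² + u + 3)


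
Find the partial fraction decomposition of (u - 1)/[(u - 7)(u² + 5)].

At u=7: P = (1·7 - 1)/(7² + 5) = 1/9. Q = -P = -1/9, R = 1 - 7·P = 2/9
Result: (1/9)/(u - 7) - ((1/9)u - 2/9)/(u² + 5)


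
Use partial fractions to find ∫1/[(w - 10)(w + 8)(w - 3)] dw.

Cover-up: P = 1/126, Q = 1/198, R = -1/77. Decomposition: (1/126)/(w - 10) + (1/198)/(w + 8) - (1/77)/(w - 3). Integrate each term: (1/126) ln|(w - 10)| + (1/198) ln|(w + 8)| - (1/77) ln|(w - 3)| + C


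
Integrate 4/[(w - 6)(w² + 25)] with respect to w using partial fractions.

Cover-up at w=6: P = 4/(6²+25) = 4/61. Coeff matching: Q = -4/61, R = -24/61. Decomposition: (4/61)/(w - 6) - ((4/61)w + 24/61)/(w² + 25). Integrate: linear → ln, quadratic → (1/2)ln + arctan: (4/61) ln|(w - 6)| - (2/61) ln(w² + 25) - (24/305) arctan(w/5) + C


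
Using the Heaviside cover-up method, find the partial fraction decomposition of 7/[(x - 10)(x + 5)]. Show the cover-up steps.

Cover (x - 10): set x=10, get A = 7/(10 + 5) = 7/15. Cover (x + 5): set x=-5, get B = 7/(-5 - 10) = -7/15.
Result: (7/15)/(x - 10) - (7/15)/(x + 5)


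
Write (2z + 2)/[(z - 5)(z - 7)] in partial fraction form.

At z=5: α = (2·5 + 2)/(5 - 7) = -6. At z=7: β = (2·7 + 2)/(7 - 5) = 8
Result: -6/(z - 5) + 8/(z - 7)


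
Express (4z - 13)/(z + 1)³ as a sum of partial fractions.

(4z - 13) = A(z + 1)² + B(z + 1) + C. At z = -1: C = 4·(-1) - 13 = -17. Coefficients: A = 0, B = 4
Result: 4/(z + 1)² - 17/(z + 1)³


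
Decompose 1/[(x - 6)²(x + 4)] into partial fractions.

Cover-up at x=-4: C = 1/(-4 - 6)² = 1/100. Cover-up at x=6: B = 1/(6 + 4) = 1/10. Comparing x² coeff: A = -C = -1/100
Result: (-1/100)/(x - 6) + (1/10)/(x - 6)² + (1/100)/(x + 4)


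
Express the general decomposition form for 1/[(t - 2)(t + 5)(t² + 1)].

Two linear + quadratic: P/(t - 2) + Q/(t + 5) + (Rt + S)/(t² + 1)


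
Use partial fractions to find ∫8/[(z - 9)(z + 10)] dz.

Decompose: 8/[(z - 9)(z + 10)] = (8/19)/(z - 9) - (8/19)/(z + 10). Integrate each term: (8/19) ln|(z - 9)| - (8/19) ln|(z + 10)| + C


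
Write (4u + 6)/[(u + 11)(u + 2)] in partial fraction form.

At u=-11: α = (4·(-11) + 6)/(-11 + 2) = 38/9. At u=-2: β = (4·(-2) + 6)/(-2 + 11) = -2/9
Result: (38/9)/(u + 11) - (2/9)/(u + 2)


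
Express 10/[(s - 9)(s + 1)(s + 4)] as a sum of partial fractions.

Using cover-up method: P = 1/13, Q = -1/3, R = 10/39
Result: (1/13)/(s - 9) - (1/3)/(s + 1) + (10/39)/(s + 4)


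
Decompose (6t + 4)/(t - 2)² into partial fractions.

(6t + 4) = A(t - 2) + B. At t = 2: B = 6·2 + 4 = 16. Coeff of t: A = 6
Result: 6/(t - 2) + 16/(t - 2)²


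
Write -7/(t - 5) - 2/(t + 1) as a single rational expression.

Common denominator (t - 5)(t + 1). Numerator: -7(t + 1) - 2(t - 5) = (-7t - 7) - (2t - 10) = -9t + 3
Result: (-9t + 3)/[(t - 5)(t + 1)]


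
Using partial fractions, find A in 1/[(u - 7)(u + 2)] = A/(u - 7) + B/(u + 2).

Cover-up at u = 7: A = 1/(7 + 2) = 1/9


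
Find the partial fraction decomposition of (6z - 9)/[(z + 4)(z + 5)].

At z=-4: A = (6·(-4) - 9)/(-4 + 5) = -33. At z=-5: B = (6·(-5) - 9)/(-5 + 4) = 39
Result: -33/(z + 4) + 39/(z + 5)


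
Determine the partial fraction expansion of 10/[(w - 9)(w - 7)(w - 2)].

Using cover-up method: P = 5/7, Q = -1, R = 2/7
Result: (5/7)/(w - 9) - 1/(w - 7) + (2/7)/(w - 2)


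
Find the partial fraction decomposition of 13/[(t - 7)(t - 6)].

13/(t - 7)(t - 6) = α/(t - 7) + β/(t - 6). α = 13/(7 - 6) = 13, β = 13/(6 - 7) = -13
Result: 13/(t - 7) - 13/(t - 6)


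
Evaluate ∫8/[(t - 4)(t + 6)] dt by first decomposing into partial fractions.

Decompose: 8/[(t - 4)(t + 6)] = (4/5)/(t - 4) - (4/5)/(t + 6). Integrate each term: (4/5) ln|(t - 4)| - (4/5) ln|(t + 6)| + C


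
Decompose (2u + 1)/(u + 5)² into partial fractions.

(2u + 1) = α(u + 5) + β. At u = -5: β = 2·(-5) + 1 = -9. Coeff of u: α = 2
Result: 2/(u + 5) - 9/(u + 5)²


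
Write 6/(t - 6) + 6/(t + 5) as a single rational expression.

Common denominator (t - 6)(t + 5). Numerator: 6(t + 5) + 6(t - 6) = (6t + 30) + (6t - 36) = 12t - 6
Result: (12t - 6)/[(t - 6)(t + 5)]


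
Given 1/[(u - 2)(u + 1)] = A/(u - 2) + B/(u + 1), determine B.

Cover-up at u = -1: B = 1/(-1 - 2) = -1/3


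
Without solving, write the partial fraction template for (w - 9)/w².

Repeated linear factor: A/w + B/w²


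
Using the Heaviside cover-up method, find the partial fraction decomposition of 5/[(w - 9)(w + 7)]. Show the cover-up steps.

Cover (w - 9): set w=9, get A = 5/(9 + 7) = 5/16. Cover (w + 7): set w=-7, get B = 5/(-7 - 9) = -5/16.
Result: (5/16)/(w - 9) - (5/16)/(w + 7)


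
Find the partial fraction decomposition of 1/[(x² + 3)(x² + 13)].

Coefficient matching gives A = C = 0, B = 1/(13-3) = 1/10, D = -B = -1/10
Result: (1/10)/(x² + 3) - (1/10)/(x² + 13)


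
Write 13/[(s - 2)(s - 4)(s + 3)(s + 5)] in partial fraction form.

Using Heaviside cover-up: (-13/70)/(s - 2) + (13/126)/(s - 4) + (13/70)/(s + 3) - (13/126)/(s + 5)


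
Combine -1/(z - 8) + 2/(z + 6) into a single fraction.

Common denominator (z - 8)(z + 6). Numerator: -1(z + 6) + 2(z - 8) = (-z - 6) + (2z - 16) = z - 22
Result: (z - 22)/[(z - 8)(z + 6)]


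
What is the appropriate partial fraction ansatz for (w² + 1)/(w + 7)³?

Repeated linear factor (power 3): P/(w + 7) + Q/(w + 7)² + R/(w + 7)³


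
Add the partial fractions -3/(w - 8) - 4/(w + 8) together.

Common denominator (w - 8)(w + 8). Numerator: -3(w + 8) - 4(w - 8) = (-3w - 24) - (4w - 32) = -7w + 8
Result: (-7w + 8)/[(w - 8)(w + 8)]


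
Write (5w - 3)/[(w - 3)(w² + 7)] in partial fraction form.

At w=3: P = (5·3 - 3)/(3² + 7) = 3/4. Q = -P = -3/4, R = 5 - 3·P = 11/4
Result: (3/4)/(w - 3) - ((3/4)w - 11/4)/(w² + 7)


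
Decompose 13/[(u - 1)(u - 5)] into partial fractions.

13/(u - 1)(u - 5) = P/(u - 1) + Q/(u - 5). P = 13/(1 - 5) = -13/4, Q = 13/(5 - 1) = 13/4
Result: (-13/4)/(u - 1) + (13/4)/(u - 5)


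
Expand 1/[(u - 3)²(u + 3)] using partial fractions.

Cover-up at u=-3: C = 1/(-3 - 3)² = 1/36. Cover-up at u=3: B = 1/(3 + 3) = 1/6. Comparing u² coeff: A = -C = -1/36
Result: (-1/36)/(u - 3) + (1/6)/(u - 3)² + (1/36)/(u + 3)


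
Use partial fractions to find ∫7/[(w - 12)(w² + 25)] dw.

Cover-up at w=12: A = 7/(12²+25) = 7/169. Coeff matching: B = -7/169, C = -84/169. Decomposition: (7/169)/(w - 12) - ((7/169)w + 84/169)/(w² + 25). Integrate: linear → ln, quadratic → (1/2)ln + arctan: (7/169) ln|(w - 12)| - (7/338) ln(w² + 25) - (84/845) arctan(w/5) + C


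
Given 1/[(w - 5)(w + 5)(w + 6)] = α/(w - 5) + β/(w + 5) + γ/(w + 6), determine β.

Cover-up at w = -5: β = 1/[(-5 - 5)(-5 + 6)] = 1/[(-10)(1)] = -1/10


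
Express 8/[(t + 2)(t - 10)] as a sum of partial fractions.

8/(t + 2)(t - 10) = A/(t + 2) + B/(t - 10). A = 8/(-2 - 10) = -2/3, B = 8/(10 + 2) = 2/3
Result: (-2/3)/(t + 2) + (2/3)/(t - 10)


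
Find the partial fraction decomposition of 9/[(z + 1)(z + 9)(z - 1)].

Using cover-up method: P = -9/16, Q = 9/80, R = 9/20
Result: (-9/16)/(z + 1) + (9/80)/(z + 9) + (9/20)/(z - 1)


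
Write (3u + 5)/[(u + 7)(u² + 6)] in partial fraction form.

At u=-7: P = (3·(-7) + 5)/((-7)² + 6) = -16/55. Q = -P = 16/55, R = 3 - (-7)·P = 53/55
Result: (-16/55)/(u + 7) + ((16/55)u + 53/55)/(u² + 6)


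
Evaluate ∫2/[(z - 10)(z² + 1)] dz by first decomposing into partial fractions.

Cover-up at z=10: α = 2/(10²+1) = 2/101. Coeff matching: β = -2/101, γ = -20/101. Decomposition: (2/101)/(z - 10) - ((2/101)z + 20/101)/(z² + 1). Integrate: linear → ln, quadratic → (1/2)ln + arctan: (2/101) ln|(z - 10)| - (1/101) ln(z² + 1) - (20/101) arctan(z) + C


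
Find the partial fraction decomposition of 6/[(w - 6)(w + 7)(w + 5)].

Using cover-up method: A = 6/143, B = 3/13, C = -3/11
Result: (6/143)/(w - 6) + (3/13)/(w + 7) - (3/11)/(w + 5)


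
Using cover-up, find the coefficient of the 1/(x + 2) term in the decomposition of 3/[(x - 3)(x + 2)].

Cover (x + 2), set x=-2: 3/((x - 3) at x=-2) = 3/(-5) = -3/5


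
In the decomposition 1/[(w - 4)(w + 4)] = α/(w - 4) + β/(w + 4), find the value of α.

Cover-up at w = 4: α = 1/(4 + 4) = 1/8


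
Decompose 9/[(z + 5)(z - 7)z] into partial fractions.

Using cover-up method: A = 3/20, B = 3/28, C = -9/35
Result: (3/20)/(z + 5) + (3/28)/(z - 7) - (9/35)/z


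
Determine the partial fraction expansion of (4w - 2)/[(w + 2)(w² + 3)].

At w=-2: α = (4·(-2) - 2)/((-2)² + 3) = -10/7. β = -α = 10/7, γ = 4 - (-2)·α = 8/7
Result: (-10/7)/(w + 2) + ((10/7)w + 8/7)/(w² + 3)


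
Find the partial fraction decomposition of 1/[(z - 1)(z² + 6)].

Cover-up at z = 1: P = 1/(1² + 6) = 1/7. Then Q = -P = -1/7, R = -P·(0 + 1) = -1/7
Result: (1/7)/(z - 1) - ((1/7)z + 1/7)/(z² + 6)


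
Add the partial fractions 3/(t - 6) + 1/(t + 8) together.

Common denominator (t - 6)(t + 8). Numerator: 3(t + 8) + 1(t - 6) = (3t + 24) + (t - 6) = 4t + 18
Result: (4t + 18)/[(t - 6)(t + 8)]


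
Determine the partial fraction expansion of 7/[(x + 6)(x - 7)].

7/(x + 6)(x - 7) = A/(x + 6) + B/(x - 7). A = 7/(-6 - 7) = -7/13, B = 7/(7 + 6) = 7/13
Result: (-7/13)/(x + 6) + (7/13)/(x - 7)


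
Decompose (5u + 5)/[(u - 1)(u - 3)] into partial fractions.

At u=1: P = (5·1 + 5)/(1 - 3) = -5. At u=3: Q = (5·3 + 5)/(3 - 1) = 10
Result: -5/(u - 1) + 10/(u - 3)


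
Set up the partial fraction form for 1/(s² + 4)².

Repeated quadratic factor: (αs + β)/(s² + 4) + (γs + δ)/(s² + 4)²


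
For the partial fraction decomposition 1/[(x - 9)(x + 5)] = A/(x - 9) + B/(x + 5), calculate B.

Cover-up at x = -5: B = 1/(-5 - 9) = -1/14


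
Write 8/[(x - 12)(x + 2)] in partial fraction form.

8/(x - 12)(x + 2) = P/(x - 12) + Q/(x + 2). P = 8/(12 + 2) = 4/7, Q = 8/(-2 - 12) = -4/7
Result: (4/7)/(x - 12) - (4/7)/(x + 2)


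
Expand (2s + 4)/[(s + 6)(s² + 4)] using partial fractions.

At s=-6: A = (2·(-6) + 4)/((-6)² + 4) = -1/5. B = -A = 1/5, C = 2 - (-6)·A = 4/5
Result: (-1/5)/(s + 6) + ((1/5)s + 4/5)/(s² + 4)


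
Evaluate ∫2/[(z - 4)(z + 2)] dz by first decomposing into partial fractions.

Decompose: 2/[(z - 4)(z + 2)] = (1/3)/(z - 4) - (1/3)/(z + 2). Integrate each term: (1/3) ln|(z - 4)| - (1/3) ln|(z + 2)| + C


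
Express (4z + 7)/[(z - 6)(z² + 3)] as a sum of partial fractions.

At z=6: P = (4·6 + 7)/(6² + 3) = 31/39. Q = -P = -31/39, R = 4 - 6·P = -10/13
Result: (31/39)/(z - 6) - ((31/39)z + 10/13)/(z² + 3)


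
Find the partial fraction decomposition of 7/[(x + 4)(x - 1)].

7/(x + 4)(x - 1) = A/(x + 4) + B/(x - 1). A = 7/(-4 - 1) = -7/5, B = 7/(1 + 4) = 7/5
Result: (-7/5)/(x + 4) + (7/5)/(x - 1)


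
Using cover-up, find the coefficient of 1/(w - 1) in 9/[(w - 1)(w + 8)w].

Cover (w - 1), set w=1: 9/[(1 + 8)(1 - 0)] = 1


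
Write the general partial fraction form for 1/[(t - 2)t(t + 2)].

Three distinct linear factors: A/(t - 2) + B/t + C/(t + 2)


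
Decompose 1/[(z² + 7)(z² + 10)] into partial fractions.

Coefficient matching gives α = γ = 0, β = 1/(10-7) = 1/3, δ = -β = -1/3
Result: (1/3)/(z² + 7) - (1/3)/(z² + 10)


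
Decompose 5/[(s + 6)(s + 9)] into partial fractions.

5/(s + 6)(s + 9) = P/(s + 6) + Q/(s + 9). P = 5/(-6 + 9) = 5/3, Q = 5/(-9 + 6) = -5/3
Result: (5/3)/(s + 6) - (5/3)/(s + 9)


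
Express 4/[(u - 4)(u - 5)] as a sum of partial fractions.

4/(u - 4)(u - 5) = A/(u - 4) + B/(u - 5). A = 4/(4 - 5) = -4, B = 4/(5 - 4) = 4
Result: -4/(u - 4) + 4/(u - 5)


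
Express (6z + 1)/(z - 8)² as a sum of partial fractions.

(6z + 1) = A(z - 8) + B. At z = 8: B = 6·8 + 1 = 49. Coeff of z: A = 6
Result: 6/(z - 8) + 49/(z - 8)²


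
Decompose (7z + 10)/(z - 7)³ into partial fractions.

(7z + 10) = α(z - 7)² + β(z - 7) + γ. At z = 7: γ = 7·7 + 10 = 59. Coefficients: α = 0, β = 7
Result: 7/(z - 7)² + 59/(z - 7)³


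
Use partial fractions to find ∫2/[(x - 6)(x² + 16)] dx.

Cover-up at x=6: A = 2/(6²+16) = 1/26. Coeff matching: B = -1/26, C = -3/13. Decomposition: (1/26)/(x - 6) - ((1/26)x + 3/13)/(x² + 16). Integrate: linear → ln, quadratic → (1/2)ln + arctan: (1/26) ln|(x - 6)| - (1/52) ln(x² + 16) - (3/52) arctan(x/4) + C


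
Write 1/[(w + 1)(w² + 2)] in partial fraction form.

Cover-up at w = -1: α = 1/((-1)² + 2) = 1/3. Then β = -α = -1/3, γ = -α·(0 - 1) = 1/3
Result: (1/3)/(w + 1) - ((1/3)w - 1/3)/(w² + 2)


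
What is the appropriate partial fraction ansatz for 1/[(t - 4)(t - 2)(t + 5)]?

Three distinct linear factors: P/(t - 4) + Q/(t - 2) + R/(t + 5)


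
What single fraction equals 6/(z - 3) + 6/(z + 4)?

Common denominator (z - 3)(z + 4). Numerator: 6(z + 4) + 6(z - 3) = (6z + 24) + (6z - 18) = 12z + 6
Result: (12z + 6)/[(z - 3)(z + 4)]


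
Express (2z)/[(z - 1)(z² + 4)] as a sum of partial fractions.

At z=1: α = (2·1 + 0)/(1² + 4) = 2/5. β = -α = -2/5, γ = 2 - 1·α = 8/5
Result: (2/5)/(z - 1) - ((2/5)z - 8/5)/(z² + 4)


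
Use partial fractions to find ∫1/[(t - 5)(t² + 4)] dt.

Cover-up at t=5: P = 1/(5²+4) = 1/29. Coeff matching: Q = -1/29, R = -5/29. Decomposition: (1/29)/(t - 5) - ((1/29)t + 5/29)/(t² + 4). Integrate: linear → ln, quadratic → (1/2)ln + arctan: (1/29) ln|(t - 5)| - (1/58) ln(t² + 4) - (5/58) arctan(t/2) + C


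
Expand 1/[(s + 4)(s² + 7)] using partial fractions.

Cover-up at s = -4: P = 1/((-4)² + 7) = 1/23. Then Q = -P = -1/23, R = -P·(0 - 4) = 4/23
Result: (1/23)/(s + 4) - ((1/23)s - 4/23)/(s² + 7)


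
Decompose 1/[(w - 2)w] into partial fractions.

1/(w - 2)w = A/(w - 2) + B/w. A = 1/(2 - 0) = 1/2, B = 1/(0 - 2) = -1/2
Result: (1/2)/(w - 2) - (1/2)/w
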